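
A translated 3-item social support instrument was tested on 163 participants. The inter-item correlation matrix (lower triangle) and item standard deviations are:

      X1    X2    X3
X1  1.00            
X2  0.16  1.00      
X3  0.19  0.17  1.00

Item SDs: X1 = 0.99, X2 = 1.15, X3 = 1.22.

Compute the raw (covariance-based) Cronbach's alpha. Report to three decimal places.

Σσ²ᵢ = 0.99² + 1.15² + 1.22² = 3.7910
Covariances σ_ij = r_ij · s_i · s_j:
  σ(X1,X2) = 0.16 × 0.99 × 1.15 = 0.1822
  σ(X1,X3) = 0.19 × 0.99 × 1.22 = 0.2295
  σ(X2,X3) = 0.17 × 1.15 × 1.22 = 0.2385
σ²_T = Σσ²ᵢ + 2·Σσ_ij = 3.7910 + 2 × 0.6502 = 5.0914
α = (3/2)·(1 − 3.7910/5.0914) = 0.383

Cronbach's alpha = 0.383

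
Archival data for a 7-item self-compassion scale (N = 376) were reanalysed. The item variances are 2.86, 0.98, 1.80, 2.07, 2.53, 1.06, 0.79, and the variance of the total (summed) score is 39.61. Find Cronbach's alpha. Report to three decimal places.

Σσᵢ² = 2.86 + 0.98 + 1.80 + 2.07 + 2.53 + 1.06 + 0.79 = 12.09
α = (k/(k−1))·(1 − Σσᵢ²/σ²_total) = (7/6)·(1 − 12.09/39.61) = 0.811

α = 0.811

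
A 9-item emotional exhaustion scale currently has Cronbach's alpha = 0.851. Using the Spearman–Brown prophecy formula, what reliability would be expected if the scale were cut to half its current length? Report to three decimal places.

predicted reliability = 0.741

Length factor m = 1/2
α' = m·α / (1 − (1−m)·α)
   = 1/2 × 0.851 / (1 − (1 − 1/2) × 0.851)
   = 0.4255 / 0.5745 = 0.741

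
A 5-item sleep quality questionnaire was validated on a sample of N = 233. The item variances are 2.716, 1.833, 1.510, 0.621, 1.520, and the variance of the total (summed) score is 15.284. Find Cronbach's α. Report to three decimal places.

ΣVar(i) = 2.716 + 1.833 + 1.510 + 0.621 + 1.520 = 8.200
α = (k/(k−1))·(1 − ΣVar(i)/σ²_total) = (5/4)·(1 − 8.200/15.284) = 0.579

Cronbach's α = 0.579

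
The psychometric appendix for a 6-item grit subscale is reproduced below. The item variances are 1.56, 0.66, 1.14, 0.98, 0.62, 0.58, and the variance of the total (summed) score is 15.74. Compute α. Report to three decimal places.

α = 0.778

sum of item variances = 1.56 + 0.66 + 1.14 + 0.98 + 0.62 + 0.58 = 5.54
α = (k/(k−1))·(1 − sum of item variances/Var(T)) = (6/5)·(1 − 5.54/15.74) = 0.778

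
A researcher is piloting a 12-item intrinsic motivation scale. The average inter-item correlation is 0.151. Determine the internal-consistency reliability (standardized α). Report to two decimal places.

standardized α = 0.68

Standardized α = k·r̄ / (1 + (k−1)·r̄) = 12 × 0.151 / (1 + 11 × 0.151)
  = 1.8120 / 2.6610 = 0.68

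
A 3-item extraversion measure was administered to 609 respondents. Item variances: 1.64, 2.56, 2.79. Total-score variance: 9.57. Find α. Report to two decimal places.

α = 0.40

ΣVar(i) = 1.64 + 2.56 + 2.79 = 6.99
α = (k/(k−1))·(1 − ΣVar(i)/total variance) = (3/2)·(1 − 6.99/9.57) = 0.40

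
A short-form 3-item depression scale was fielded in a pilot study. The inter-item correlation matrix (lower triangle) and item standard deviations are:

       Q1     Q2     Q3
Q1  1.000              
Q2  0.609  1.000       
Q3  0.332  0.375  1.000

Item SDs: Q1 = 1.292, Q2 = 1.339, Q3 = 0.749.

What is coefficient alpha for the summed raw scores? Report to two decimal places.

α = 0.70

Σσ²ᵢ = 1.292² + 1.339² + 0.749² = 4.0232
Covariances σ_ij = r_ij · s_i · s_j:
  σ(Q1,Q2) = 0.609 × 1.292 × 1.339 = 1.0536
  σ(Q1,Q3) = 0.332 × 1.292 × 0.749 = 0.3213
  σ(Q2,Q3) = 0.375 × 1.339 × 0.749 = 0.3761
σ²_T = Σσ²ᵢ + 2·Σσ_ij = 4.0232 + 2 × 1.7510 = 7.5252
α = (3/2)·(1 − 4.0232/7.5252) = 0.70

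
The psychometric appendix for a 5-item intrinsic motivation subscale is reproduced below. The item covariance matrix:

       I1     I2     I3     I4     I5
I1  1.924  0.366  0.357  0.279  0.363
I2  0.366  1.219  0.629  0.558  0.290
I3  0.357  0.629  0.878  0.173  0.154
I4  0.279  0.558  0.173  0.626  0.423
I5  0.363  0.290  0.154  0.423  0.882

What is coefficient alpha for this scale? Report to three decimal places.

coefficient alpha = 0.706

Σσ²ᵢ = 1.924 + 1.219 + 0.878 + 0.626 + 0.882 = 5.529
Σ_{i<j} σ_ij = 3.592
σ²_T = 5.529 + 2 × 3.592 = 12.713
α = (k/(k−1))·(1 − Σσ²ᵢ/σ²_T) = (5/4)·(1 − 5.529/12.713) = 0.706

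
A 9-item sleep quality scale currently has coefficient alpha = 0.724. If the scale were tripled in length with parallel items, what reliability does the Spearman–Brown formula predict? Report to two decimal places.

predicted reliability = 0.89

Length factor m = 3
α' = m·α / (1 + (m−1)·α)
   = 3 × 0.724 / (1 + (3 − 1) × 0.724)
   = 2.1720 / 2.4480 = 0.89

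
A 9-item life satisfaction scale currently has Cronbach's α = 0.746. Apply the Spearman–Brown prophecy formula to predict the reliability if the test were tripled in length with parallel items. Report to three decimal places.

Length factor m = 3
α' = m·α / (1 + (m−1)·α)
   = 3 × 0.746 / (1 + (3 − 1) × 0.746)
   = 2.2380 / 2.4920 = 0.898

predicted reliability = 0.898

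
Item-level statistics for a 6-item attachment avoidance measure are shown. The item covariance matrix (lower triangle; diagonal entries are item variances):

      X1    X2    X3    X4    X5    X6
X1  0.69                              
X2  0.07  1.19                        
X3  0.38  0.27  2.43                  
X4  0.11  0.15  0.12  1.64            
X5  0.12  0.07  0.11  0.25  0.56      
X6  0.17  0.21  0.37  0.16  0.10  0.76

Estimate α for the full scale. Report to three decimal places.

α = 0.507

sum of item variances = 0.69 + 1.19 + 2.43 + 1.64 + 0.56 + 0.76 = 7.27
Sum of the distinct covariances = 2.66
total variance = 7.27 + 2 × 2.66 = 12.59
α = (k/(k−1))·(1 − sum of item variances/total variance) = (6/5)·(1 − 7.27/12.59) = 0.507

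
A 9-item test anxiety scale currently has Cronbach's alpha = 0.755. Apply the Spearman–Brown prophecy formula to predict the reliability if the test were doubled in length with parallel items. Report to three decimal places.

predicted reliability = 0.860

Length factor m = 2
α' = m·α / (1 + (m−1)·α)
   = 2 × 0.755 / (1 + (2 − 1) × 0.755)
   = 1.5100 / 1.7550 = 0.860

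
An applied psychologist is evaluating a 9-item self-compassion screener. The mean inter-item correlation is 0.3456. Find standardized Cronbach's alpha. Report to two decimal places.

Standardized α = k·r̄ / (1 + (k−1)·r̄) = 9 × 0.3456 / (1 + 8 × 0.3456)
  = 3.1104 / 3.7648 = 0.83

α = 0.83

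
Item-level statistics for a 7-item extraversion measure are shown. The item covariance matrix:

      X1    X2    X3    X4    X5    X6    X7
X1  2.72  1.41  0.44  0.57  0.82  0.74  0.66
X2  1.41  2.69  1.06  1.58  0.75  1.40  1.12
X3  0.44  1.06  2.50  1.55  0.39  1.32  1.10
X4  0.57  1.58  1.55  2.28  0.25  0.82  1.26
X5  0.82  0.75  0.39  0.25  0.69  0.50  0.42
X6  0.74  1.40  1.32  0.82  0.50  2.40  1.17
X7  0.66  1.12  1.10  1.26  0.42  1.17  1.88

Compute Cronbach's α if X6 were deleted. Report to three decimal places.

α = 0.813

Remaining items: X1, X2, X3, X4, X5, X7 (k = 6).
sum of item variances = 2.72 + 2.69 + 2.50 + 2.28 + 0.69 + 1.88 = 12.76
total variance = 12.76 + 2 × 13.38 = 39.52
α (item deleted) = (6/5)·(1 − 12.76/39.52) = 0.813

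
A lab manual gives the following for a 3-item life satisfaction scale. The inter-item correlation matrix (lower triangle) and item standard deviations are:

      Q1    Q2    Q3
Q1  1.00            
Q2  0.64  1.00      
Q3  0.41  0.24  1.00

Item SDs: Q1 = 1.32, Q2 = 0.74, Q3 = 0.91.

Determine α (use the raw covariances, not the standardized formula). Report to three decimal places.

α = 0.676

Σσ²ᵢ = 1.32² + 0.74² + 0.91² = 3.1181
Covariances σ_ij = r_ij · s_i · s_j:
  σ(Q1,Q2) = 0.64 × 1.32 × 0.74 = 0.6252
  σ(Q1,Q3) = 0.41 × 1.32 × 0.91 = 0.4925
  σ(Q2,Q3) = 0.24 × 0.74 × 0.91 = 0.1616
σ²_T = Σσ²ᵢ + 2·Σσ_ij = 3.1181 + 2 × 1.2793 = 5.6767
α = (3/2)·(1 − 3.1181/5.6767) = 0.676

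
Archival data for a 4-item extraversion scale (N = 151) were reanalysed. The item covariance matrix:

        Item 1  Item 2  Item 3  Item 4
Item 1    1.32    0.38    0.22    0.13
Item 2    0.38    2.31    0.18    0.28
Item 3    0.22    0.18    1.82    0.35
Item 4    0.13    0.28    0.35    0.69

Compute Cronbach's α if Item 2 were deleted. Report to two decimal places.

Remaining items: Item 1, Item 3, Item 4 (k = 3).
Σσᵢ² = 1.32 + 1.82 + 0.69 = 3.83
σ²_total = 3.83 + 2 × 0.70 = 5.23
α (item deleted) = (3/2)·(1 − 3.83/5.23) = 0.40

α = 0.40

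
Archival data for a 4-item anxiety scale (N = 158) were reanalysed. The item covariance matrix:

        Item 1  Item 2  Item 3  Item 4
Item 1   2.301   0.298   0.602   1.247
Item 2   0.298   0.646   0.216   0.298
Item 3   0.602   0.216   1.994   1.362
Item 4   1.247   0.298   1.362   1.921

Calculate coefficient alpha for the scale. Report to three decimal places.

α = 0.720

sum of item variances = 2.301 + 0.646 + 1.994 + 1.921 = 6.862
Sum of off-diagonal covariances = 4.023
total variance = 6.862 + 2 × 4.023 = 14.908
α = (k/(k−1))·(1 − sum of item variances/total variance) = (4/3)·(1 − 6.862/14.908) = 0.720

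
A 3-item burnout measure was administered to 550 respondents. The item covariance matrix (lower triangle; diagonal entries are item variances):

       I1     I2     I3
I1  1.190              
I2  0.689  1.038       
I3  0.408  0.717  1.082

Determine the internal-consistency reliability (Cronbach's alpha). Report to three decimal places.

Cronbach's alpha = 0.784

Σσᵢ² = 1.190 + 1.038 + 1.082 = 3.310
Sum of the distinct covariances = 1.814
σ²_T = 3.310 + 2 × 1.814 = 6.938
α = (k/(k−1))·(1 − Σσᵢ²/σ²_T) = (3/2)·(1 − 3.310/6.938) = 0.784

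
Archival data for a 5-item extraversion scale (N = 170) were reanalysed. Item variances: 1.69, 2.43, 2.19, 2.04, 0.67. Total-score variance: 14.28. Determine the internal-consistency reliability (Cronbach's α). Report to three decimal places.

Cronbach's α = 0.460

ΣVar(i) = 1.69 + 2.43 + 2.19 + 2.04 + 0.67 = 9.02
α = (k/(k−1))·(1 − ΣVar(i)/σ²_T) = (5/4)·(1 − 9.02/14.28) = 0.460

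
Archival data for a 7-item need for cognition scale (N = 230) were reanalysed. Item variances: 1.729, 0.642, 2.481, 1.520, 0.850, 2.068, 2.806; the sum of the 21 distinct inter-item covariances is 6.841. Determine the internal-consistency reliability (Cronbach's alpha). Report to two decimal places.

Cronbach's alpha = 0.62

sum of item variances = 1.729 + 0.642 + 2.481 + 1.520 + 0.850 + 2.068 + 2.806 = 12.096
Sum of distinct covariances = 6.841
Var(T) = sum of item variances + 2·Σcov = 12.096 + 2 × 6.841 = 25.778
α = (7/6)·(1 − 12.096/25.778) = 0.62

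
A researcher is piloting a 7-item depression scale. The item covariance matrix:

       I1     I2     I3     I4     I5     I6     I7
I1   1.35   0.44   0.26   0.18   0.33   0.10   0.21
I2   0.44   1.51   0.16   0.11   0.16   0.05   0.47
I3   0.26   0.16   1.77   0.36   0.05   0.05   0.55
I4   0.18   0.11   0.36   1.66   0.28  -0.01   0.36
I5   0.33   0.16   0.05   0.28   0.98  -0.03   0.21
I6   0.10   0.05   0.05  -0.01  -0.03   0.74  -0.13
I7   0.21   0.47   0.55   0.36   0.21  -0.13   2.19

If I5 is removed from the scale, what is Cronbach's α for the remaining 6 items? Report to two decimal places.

α = 0.49

Remaining items: I1, I2, I3, I4, I6, I7 (k = 6).
sum of item variances = 1.35 + 1.51 + 1.77 + 1.66 + 0.74 + 2.19 = 9.22
σ²_total = 9.22 + 2 × 3.16 = 15.54
α (item deleted) = (6/5)·(1 − 9.22/15.54) = 0.49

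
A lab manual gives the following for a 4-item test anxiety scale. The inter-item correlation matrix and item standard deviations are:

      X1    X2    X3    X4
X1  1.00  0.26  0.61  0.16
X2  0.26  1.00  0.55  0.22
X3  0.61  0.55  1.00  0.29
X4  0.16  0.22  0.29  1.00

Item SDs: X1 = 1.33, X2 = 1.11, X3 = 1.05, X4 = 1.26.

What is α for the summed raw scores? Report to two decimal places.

α = 0.67

Σσ²ᵢ = 1.33² + 1.11² + 1.05² + 1.26² = 5.6911
Covariances σ_ij = r_ij · s_i · s_j:
  σ(X1,X2) = 0.26 × 1.33 × 1.11 = 0.3838
  σ(X1,X3) = 0.61 × 1.33 × 1.05 = 0.8519
  σ(X1,X4) = 0.16 × 1.33 × 1.26 = 0.2681
  σ(X2,X3) = 0.55 × 1.11 × 1.05 = 0.6410
  σ(X2,X4) = 0.22 × 1.11 × 1.26 = 0.3077
  σ(X3,X4) = 0.29 × 1.05 × 1.26 = 0.3837
σ²_T = Σσ²ᵢ + 2·Σσ_ij = 5.6911 + 2 × 2.8362 = 11.3635
α = (4/3)·(1 − 5.6911/11.3635) = 0.67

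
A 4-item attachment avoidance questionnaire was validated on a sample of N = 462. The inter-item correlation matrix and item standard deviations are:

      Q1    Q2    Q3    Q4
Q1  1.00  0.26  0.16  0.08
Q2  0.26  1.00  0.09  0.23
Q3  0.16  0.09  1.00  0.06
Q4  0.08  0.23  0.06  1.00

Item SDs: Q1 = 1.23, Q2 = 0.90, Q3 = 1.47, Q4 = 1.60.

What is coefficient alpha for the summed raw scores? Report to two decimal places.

coefficient alpha = 0.36

Σσ²ᵢ = 1.23² + 0.90² + 1.47² + 1.60² = 7.0438
Covariances σ_ij = r_ij · s_i · s_j:
  σ(Q1,Q2) = 0.26 × 1.23 × 0.90 = 0.2878
  σ(Q1,Q3) = 0.16 × 1.23 × 1.47 = 0.2893
  σ(Q1,Q4) = 0.08 × 1.23 × 1.60 = 0.1574
  σ(Q2,Q3) = 0.09 × 0.90 × 1.47 = 0.1191
  σ(Q2,Q4) = 0.23 × 0.90 × 1.60 = 0.3312
  σ(Q3,Q4) = 0.06 × 1.47 × 1.60 = 0.1411
σ²_T = Σσ²ᵢ + 2·Σσ_ij = 7.0438 + 2 × 1.3259 = 9.6956
α = (4/3)·(1 − 7.0438/9.6956) = 0.36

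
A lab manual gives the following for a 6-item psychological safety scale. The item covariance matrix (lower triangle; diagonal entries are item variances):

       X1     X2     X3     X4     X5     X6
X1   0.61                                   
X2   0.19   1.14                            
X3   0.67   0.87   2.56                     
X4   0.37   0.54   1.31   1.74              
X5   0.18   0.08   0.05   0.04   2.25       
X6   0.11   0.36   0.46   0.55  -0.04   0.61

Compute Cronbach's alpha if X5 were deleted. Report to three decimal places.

α = 0.775

Remaining items: X1, X2, X3, X4, X6 (k = 5).
sum of item variances = 0.61 + 1.14 + 2.56 + 1.74 + 0.61 = 6.66
σ²_total = 6.66 + 2 × 5.43 = 17.52
α (item deleted) = (5/4)·(1 − 6.66/17.52) = 0.775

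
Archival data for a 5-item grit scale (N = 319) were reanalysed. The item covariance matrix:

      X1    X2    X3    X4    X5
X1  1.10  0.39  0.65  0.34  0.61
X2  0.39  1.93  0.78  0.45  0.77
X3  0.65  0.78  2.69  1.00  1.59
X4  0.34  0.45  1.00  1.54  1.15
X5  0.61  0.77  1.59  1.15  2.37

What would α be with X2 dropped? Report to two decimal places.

α = 0.77

Remaining items: X1, X3, X4, X5 (k = 4).
Σσ²ᵢ = 1.10 + 2.69 + 1.54 + 2.37 = 7.70
σ²_total = 7.70 + 2 × 5.34 = 18.38
α (item deleted) = (4/3)·(1 − 7.70/18.38) = 0.77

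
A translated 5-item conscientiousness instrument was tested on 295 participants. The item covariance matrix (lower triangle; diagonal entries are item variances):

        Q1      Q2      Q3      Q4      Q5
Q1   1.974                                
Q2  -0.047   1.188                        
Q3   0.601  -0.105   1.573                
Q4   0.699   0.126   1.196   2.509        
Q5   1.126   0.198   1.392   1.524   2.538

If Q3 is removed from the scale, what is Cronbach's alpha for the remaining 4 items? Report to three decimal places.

Cronbach's alpha = 0.625

Remaining items: Q1, Q2, Q4, Q5 (k = 4).
sum of item variances = 1.974 + 1.188 + 2.509 + 2.538 = 8.209
Var(T) = 8.209 + 2 × 3.626 = 15.461
α (item deleted) = (4/3)·(1 − 8.209/15.461) = 0.625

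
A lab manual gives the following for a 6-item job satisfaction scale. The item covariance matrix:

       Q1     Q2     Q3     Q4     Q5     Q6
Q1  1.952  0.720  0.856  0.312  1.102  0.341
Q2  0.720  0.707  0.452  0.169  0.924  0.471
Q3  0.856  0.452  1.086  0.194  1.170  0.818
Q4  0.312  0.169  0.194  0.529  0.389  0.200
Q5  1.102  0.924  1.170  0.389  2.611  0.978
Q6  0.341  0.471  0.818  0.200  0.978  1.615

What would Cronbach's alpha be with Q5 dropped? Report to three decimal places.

Remaining items: Q1, Q2, Q3, Q4, Q6 (k = 5).
sum of item variances = 1.952 + 0.707 + 1.086 + 0.529 + 1.615 = 5.889
σ²_T = 5.889 + 2 × 4.533 = 14.955
α (item deleted) = (5/4)·(1 − 5.889/14.955) = 0.758

α = 0.758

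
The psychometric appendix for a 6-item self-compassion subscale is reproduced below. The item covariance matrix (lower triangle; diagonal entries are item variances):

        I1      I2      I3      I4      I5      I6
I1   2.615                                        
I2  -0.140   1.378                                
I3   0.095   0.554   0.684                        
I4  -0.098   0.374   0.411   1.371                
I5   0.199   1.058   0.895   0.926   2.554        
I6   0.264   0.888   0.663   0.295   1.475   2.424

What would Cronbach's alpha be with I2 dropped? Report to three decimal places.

Remaining items: I1, I3, I4, I5, I6 (k = 5).
Σσᵢ² = 2.615 + 0.684 + 1.371 + 2.554 + 2.424 = 9.648
Var(T) = 9.648 + 2 × 5.125 = 19.898
α (item deleted) = (5/4)·(1 − 9.648/19.898) = 0.644

Cronbach's alpha = 0.644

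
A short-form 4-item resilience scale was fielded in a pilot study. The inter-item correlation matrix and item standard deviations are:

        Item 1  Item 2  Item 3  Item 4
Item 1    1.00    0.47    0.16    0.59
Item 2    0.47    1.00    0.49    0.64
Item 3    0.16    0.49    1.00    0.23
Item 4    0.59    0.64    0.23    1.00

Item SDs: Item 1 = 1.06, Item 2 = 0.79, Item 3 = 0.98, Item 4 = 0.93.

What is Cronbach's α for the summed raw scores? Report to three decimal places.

Σσ²ᵢ = 1.06² + 0.79² + 0.98² + 0.93² = 3.5730
Covariances σ_ij = r_ij · s_i · s_j:
  σ(Item 1,Item 2) = 0.47 × 1.06 × 0.79 = 0.3936
  σ(Item 1,Item 3) = 0.16 × 1.06 × 0.98 = 0.1662
  σ(Item 1,Item 4) = 0.59 × 1.06 × 0.93 = 0.5816
  σ(Item 2,Item 3) = 0.49 × 0.79 × 0.98 = 0.3794
  σ(Item 2,Item 4) = 0.64 × 0.79 × 0.93 = 0.4702
  σ(Item 3,Item 4) = 0.23 × 0.98 × 0.93 = 0.2096
σ²_T = Σσ²ᵢ + 2·Σσ_ij = 3.5730 + 2 × 2.2006 = 7.9742
α = (4/3)·(1 − 3.5730/7.9742) = 0.736

α = 0.736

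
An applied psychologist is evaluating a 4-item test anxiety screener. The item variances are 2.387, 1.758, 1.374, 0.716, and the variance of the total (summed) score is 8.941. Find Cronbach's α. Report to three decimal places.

α = 0.404

sum of item variances = 2.387 + 1.758 + 1.374 + 0.716 = 6.235
α = (k/(k−1))·(1 − sum of item variances/σ²_total) = (4/3)·(1 − 6.235/8.941) = 0.404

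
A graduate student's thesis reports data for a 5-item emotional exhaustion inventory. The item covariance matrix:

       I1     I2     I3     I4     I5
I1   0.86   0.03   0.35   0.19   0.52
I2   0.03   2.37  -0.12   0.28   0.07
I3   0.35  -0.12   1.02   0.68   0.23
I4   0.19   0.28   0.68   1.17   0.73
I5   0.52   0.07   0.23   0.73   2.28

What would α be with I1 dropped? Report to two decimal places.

α = 0.47

Remaining items: I2, I3, I4, I5 (k = 4).
Σσ²ᵢ = 2.37 + 1.02 + 1.17 + 2.28 = 6.84
Var(T) = 6.84 + 2 × 1.87 = 10.58
α (item deleted) = (4/3)·(1 − 6.84/10.58) = 0.47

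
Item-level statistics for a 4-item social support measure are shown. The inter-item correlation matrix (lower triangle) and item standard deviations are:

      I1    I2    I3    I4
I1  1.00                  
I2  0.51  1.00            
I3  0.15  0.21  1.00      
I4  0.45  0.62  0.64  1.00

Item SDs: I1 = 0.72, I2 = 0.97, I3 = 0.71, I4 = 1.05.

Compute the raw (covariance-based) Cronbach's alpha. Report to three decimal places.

Cronbach's alpha = 0.759

Σσ²ᵢ = 0.72² + 0.97² + 0.71² + 1.05² = 3.0659
Covariances σ_ij = r_ij · s_i · s_j:
  σ(I1,I2) = 0.51 × 0.72 × 0.97 = 0.3562
  σ(I1,I3) = 0.15 × 0.72 × 0.71 = 0.0767
  σ(I1,I4) = 0.45 × 0.72 × 1.05 = 0.3402
  σ(I2,I3) = 0.21 × 0.97 × 0.71 = 0.1446
  σ(I2,I4) = 0.62 × 0.97 × 1.05 = 0.6315
  σ(I3,I4) = 0.64 × 0.71 × 1.05 = 0.4771
σ²_T = Σσ²ᵢ + 2·Σσ_ij = 3.0659 + 2 × 2.0263 = 7.1185
α = (4/3)·(1 − 3.0659/7.1185) = 0.759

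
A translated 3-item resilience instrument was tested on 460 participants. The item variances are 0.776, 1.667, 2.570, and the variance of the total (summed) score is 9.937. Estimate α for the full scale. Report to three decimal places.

α = 0.743

Σσᵢ² = 0.776 + 1.667 + 2.570 = 5.013
α = (k/(k−1))·(1 − Σσᵢ²/σ²_T) = (3/2)·(1 − 5.013/9.937) = 0.743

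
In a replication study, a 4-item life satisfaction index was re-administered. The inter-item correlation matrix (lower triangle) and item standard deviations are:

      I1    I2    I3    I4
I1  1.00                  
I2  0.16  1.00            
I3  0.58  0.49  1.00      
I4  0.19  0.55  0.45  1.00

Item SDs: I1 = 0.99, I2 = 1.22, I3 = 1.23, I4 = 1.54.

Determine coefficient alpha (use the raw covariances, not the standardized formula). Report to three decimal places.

Σσ²ᵢ = 0.99² + 1.22² + 1.23² + 1.54² = 6.3530
Covariances σ_ij = r_ij · s_i · s_j:
  σ(I1,I2) = 0.16 × 0.99 × 1.22 = 0.1932
  σ(I1,I3) = 0.58 × 0.99 × 1.23 = 0.7063
  σ(I1,I4) = 0.19 × 0.99 × 1.54 = 0.2897
  σ(I2,I3) = 0.49 × 1.22 × 1.23 = 0.7353
  σ(I2,I4) = 0.55 × 1.22 × 1.54 = 1.0333
  σ(I3,I4) = 0.45 × 1.23 × 1.54 = 0.8524
σ²_T = Σσ²ᵢ + 2·Σσ_ij = 6.3530 + 2 × 3.8102 = 13.9734
α = (4/3)·(1 − 6.3530/13.9734) = 0.727

α = 0.727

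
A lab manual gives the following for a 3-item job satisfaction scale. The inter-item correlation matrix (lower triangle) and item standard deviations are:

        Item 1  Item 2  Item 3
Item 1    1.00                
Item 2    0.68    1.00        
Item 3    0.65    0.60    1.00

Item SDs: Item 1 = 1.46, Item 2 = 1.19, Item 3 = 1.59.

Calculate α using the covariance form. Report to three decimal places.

Σσ²ᵢ = 1.46² + 1.19² + 1.59² = 6.0758
Covariances σ_ij = r_ij · s_i · s_j:
  σ(Item 1,Item 2) = 0.68 × 1.46 × 1.19 = 1.1814
  σ(Item 1,Item 3) = 0.65 × 1.46 × 1.59 = 1.5089
  σ(Item 2,Item 3) = 0.60 × 1.19 × 1.59 = 1.1353
σ²_T = Σσ²ᵢ + 2·Σσ_ij = 6.0758 + 2 × 3.8256 = 13.7270
α = (3/2)·(1 − 6.0758/13.7270) = 0.836

α = 0.836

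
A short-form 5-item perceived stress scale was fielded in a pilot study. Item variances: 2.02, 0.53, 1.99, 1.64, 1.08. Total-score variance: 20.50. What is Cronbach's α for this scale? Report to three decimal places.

Σσᵢ² = 2.02 + 0.53 + 1.99 + 1.64 + 1.08 = 7.26
α = (k/(k−1))·(1 − Σσᵢ²/Var(T)) = (5/4)·(1 − 7.26/20.50) = 0.807

Cronbach's α = 0.807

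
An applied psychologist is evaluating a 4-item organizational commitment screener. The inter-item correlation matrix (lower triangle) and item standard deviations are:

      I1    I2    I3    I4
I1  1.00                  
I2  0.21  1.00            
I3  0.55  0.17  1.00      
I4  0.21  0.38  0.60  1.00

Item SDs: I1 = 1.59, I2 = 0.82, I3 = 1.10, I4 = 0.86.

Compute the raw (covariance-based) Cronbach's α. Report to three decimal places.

Σσ²ᵢ = 1.59² + 0.82² + 1.10² + 0.86² = 5.1501
Covariances σ_ij = r_ij · s_i · s_j:
  σ(I1,I2) = 0.21 × 1.59 × 0.82 = 0.2738
  σ(I1,I3) = 0.55 × 1.59 × 1.10 = 0.9620
  σ(I1,I4) = 0.21 × 1.59 × 0.86 = 0.2872
  σ(I2,I3) = 0.17 × 0.82 × 1.10 = 0.1533
  σ(I2,I4) = 0.38 × 0.82 × 0.86 = 0.2680
  σ(I3,I4) = 0.60 × 1.10 × 0.86 = 0.5676
σ²_T = Σσ²ᵢ + 2·Σσ_ij = 5.1501 + 2 × 2.5119 = 10.1739
α = (4/3)·(1 − 5.1501/10.1739) = 0.658

α = 0.658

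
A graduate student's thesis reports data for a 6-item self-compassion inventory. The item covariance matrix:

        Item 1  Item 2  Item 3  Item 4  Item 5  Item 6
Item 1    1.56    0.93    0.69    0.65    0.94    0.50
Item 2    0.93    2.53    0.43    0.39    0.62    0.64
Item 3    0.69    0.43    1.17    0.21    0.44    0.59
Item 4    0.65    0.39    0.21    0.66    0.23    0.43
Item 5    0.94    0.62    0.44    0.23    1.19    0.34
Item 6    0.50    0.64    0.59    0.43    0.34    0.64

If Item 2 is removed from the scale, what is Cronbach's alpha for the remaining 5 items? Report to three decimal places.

Cronbach's alpha = 0.822

Remaining items: Item 1, Item 3, Item 4, Item 5, Item 6 (k = 5).
sum of item variances = 1.56 + 1.17 + 0.66 + 1.19 + 0.64 = 5.22
total variance = 5.22 + 2 × 5.02 = 15.26
α (item deleted) = (5/4)·(1 − 5.22/15.26) = 0.822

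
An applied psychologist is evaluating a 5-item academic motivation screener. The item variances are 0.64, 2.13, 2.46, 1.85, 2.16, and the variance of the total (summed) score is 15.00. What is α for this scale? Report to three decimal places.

Σσᵢ² = 0.64 + 2.13 + 2.46 + 1.85 + 2.16 = 9.24
α = (k/(k−1))·(1 − Σσᵢ²/Var(T)) = (5/4)·(1 − 9.24/15.00) = 0.480

α = 0.480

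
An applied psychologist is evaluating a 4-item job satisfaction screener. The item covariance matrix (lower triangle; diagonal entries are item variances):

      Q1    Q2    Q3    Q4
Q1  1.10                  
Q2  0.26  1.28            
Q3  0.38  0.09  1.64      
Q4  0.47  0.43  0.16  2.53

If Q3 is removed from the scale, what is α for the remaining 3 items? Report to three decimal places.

Remaining items: Q1, Q2, Q4 (k = 3).
sum of item variances = 1.10 + 1.28 + 2.53 = 4.91
total variance = 4.91 + 2 × 1.16 = 7.23
α (item deleted) = (3/2)·(1 − 4.91/7.23) = 0.481

α = 0.481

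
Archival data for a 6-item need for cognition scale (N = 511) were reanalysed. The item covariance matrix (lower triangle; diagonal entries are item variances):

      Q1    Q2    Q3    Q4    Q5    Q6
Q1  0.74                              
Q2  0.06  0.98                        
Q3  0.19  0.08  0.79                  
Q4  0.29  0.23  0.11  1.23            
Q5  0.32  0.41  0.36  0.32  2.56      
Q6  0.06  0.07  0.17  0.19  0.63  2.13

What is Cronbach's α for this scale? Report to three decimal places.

Σσ²ᵢ = 0.74 + 0.98 + 0.79 + 1.23 + 2.56 + 2.13 = 8.43
Sum of the distinct covariances = 3.49
σ²_total = 8.43 + 2 × 3.49 = 15.41
α = (k/(k−1))·(1 − Σσ²ᵢ/σ²_total) = (6/5)·(1 − 8.43/15.41) = 0.544

α = 0.544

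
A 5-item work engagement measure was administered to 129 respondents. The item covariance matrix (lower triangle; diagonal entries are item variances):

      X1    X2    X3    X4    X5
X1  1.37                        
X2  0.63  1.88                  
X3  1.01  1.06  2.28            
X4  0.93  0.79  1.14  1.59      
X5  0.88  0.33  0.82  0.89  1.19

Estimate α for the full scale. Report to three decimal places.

ΣVar(i) = 1.37 + 1.88 + 2.28 + 1.59 + 1.19 = 8.31
Sum of the distinct covariances = 8.48
σ²_T = 8.31 + 2 × 8.48 = 25.27
α = (k/(k−1))·(1 − ΣVar(i)/σ²_T) = (5/4)·(1 − 8.31/25.27) = 0.839

α = 0.839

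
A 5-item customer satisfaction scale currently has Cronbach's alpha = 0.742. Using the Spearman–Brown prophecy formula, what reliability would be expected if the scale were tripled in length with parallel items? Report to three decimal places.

predicted reliability = 0.896

Length factor m = 3
α' = m·α / (1 + (m−1)·α)
   = 3 × 0.742 / (1 + (3 − 1) × 0.742)
   = 2.2260 / 2.4840 = 0.896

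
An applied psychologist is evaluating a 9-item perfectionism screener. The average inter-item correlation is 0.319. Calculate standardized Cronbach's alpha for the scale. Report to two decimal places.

Standardized α = k·r̄ / (1 + (k−1)·r̄) = 9 × 0.319 / (1 + 8 × 0.319)
  = 2.8710 / 3.5520 = 0.81

α = 0.81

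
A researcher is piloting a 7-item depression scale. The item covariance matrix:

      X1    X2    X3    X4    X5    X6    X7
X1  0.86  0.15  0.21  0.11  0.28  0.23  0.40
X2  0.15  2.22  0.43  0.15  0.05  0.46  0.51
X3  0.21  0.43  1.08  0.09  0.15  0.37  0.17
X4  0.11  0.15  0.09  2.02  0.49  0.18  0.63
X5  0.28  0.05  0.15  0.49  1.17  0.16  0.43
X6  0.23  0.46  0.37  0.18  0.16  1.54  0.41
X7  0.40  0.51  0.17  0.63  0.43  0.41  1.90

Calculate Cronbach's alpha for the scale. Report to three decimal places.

Σσ²ᵢ = 0.86 + 2.22 + 1.08 + 2.02 + 1.17 + 1.54 + 1.90 = 10.79
Σ_{i<j} σ_ij = 6.06
Var(T) = 10.79 + 2 × 6.06 = 22.91
α = (k/(k−1))·(1 − Σσ²ᵢ/Var(T)) = (7/6)·(1 − 10.79/22.91) = 0.617

Cronbach's alpha = 0.617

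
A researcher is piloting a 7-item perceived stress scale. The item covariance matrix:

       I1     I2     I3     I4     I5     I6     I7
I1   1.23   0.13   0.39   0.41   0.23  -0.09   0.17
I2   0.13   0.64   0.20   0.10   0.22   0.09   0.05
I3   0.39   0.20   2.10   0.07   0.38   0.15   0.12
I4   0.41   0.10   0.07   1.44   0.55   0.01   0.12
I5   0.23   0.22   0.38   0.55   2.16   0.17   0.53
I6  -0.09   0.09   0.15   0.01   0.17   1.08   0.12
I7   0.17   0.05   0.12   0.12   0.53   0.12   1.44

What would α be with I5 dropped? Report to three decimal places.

Remaining items: I1, I2, I3, I4, I6, I7 (k = 6).
ΣVar(i) = 1.23 + 0.64 + 2.10 + 1.44 + 1.08 + 1.44 = 7.93
Var(T) = 7.93 + 2 × 2.04 = 12.01
α (item deleted) = (6/5)·(1 − 7.93/12.01) = 0.408

α = 0.408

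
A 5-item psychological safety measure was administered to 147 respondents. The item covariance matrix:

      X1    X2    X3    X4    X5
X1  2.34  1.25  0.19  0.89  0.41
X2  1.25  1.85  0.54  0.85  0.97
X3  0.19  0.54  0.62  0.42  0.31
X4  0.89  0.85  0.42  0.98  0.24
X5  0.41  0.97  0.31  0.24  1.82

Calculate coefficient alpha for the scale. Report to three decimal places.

coefficient alpha = 0.768

Σσᵢ² = 2.34 + 1.85 + 0.62 + 0.98 + 1.82 = 7.61
Σ_{i<j} σ_ij = 6.07
σ²_T = 7.61 + 2 × 6.07 = 19.75
α = (k/(k−1))·(1 − Σσᵢ²/σ²_T) = (5/4)·(1 − 7.61/19.75) = 0.768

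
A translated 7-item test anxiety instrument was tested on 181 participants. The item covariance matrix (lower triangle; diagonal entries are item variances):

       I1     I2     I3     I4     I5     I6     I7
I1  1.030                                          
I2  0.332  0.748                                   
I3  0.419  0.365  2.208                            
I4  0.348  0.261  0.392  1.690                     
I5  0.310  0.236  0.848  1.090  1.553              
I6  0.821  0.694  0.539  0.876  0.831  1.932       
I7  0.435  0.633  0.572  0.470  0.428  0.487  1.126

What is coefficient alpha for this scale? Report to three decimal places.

ΣVar(i) = 1.030 + 0.748 + 2.208 + 1.690 + 1.553 + 1.932 + 1.126 = 10.287
Sum of the distinct covariances = 11.387
σ²_T = 10.287 + 2 × 11.387 = 33.061
α = (k/(k−1))·(1 − ΣVar(i)/σ²_T) = (7/6)·(1 − 10.287/33.061) = 0.804

coefficient alpha = 0.804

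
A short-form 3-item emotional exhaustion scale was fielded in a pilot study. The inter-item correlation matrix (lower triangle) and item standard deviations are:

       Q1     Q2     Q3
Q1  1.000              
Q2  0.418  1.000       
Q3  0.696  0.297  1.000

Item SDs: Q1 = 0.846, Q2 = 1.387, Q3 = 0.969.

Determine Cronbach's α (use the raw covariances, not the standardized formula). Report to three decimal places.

Cronbach's α = 0.674

Σσ²ᵢ = 0.846² + 1.387² + 0.969² = 3.5784
Covariances σ_ij = r_ij · s_i · s_j:
  σ(Q1,Q2) = 0.418 × 0.846 × 1.387 = 0.4905
  σ(Q1,Q3) = 0.696 × 0.846 × 0.969 = 0.5706
  σ(Q2,Q3) = 0.297 × 1.387 × 0.969 = 0.3992
σ²_T = Σσ²ᵢ + 2·Σσ_ij = 3.5784 + 2 × 1.4603 = 6.4990
α = (3/2)·(1 − 3.5784/6.4990) = 0.674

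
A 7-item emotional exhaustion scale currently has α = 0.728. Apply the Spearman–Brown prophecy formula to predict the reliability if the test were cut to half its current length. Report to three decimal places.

predicted reliability = 0.572

Length factor m = 1/2
α' = m·α / (1 − (1−m)·α)
   = 1/2 × 0.728 / (1 − (1 − 1/2) × 0.728)
   = 0.3640 / 0.6360 = 0.572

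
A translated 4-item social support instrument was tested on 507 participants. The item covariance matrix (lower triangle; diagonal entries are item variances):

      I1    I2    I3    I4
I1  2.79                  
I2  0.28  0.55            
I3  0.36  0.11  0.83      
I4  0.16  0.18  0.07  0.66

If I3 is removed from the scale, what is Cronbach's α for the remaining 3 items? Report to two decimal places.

α = 0.35

Remaining items: I1, I2, I4 (k = 3).
sum of item variances = 2.79 + 0.55 + 0.66 = 4.00
σ²_total = 4.00 + 2 × 0.62 = 5.24
α (item deleted) = (3/2)·(1 − 4.00/5.24) = 0.35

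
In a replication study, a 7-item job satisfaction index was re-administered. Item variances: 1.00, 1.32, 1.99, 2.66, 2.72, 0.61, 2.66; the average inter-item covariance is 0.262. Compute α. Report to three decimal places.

α = 0.536

Σσ²ᵢ = 1.00 + 1.32 + 1.99 + 2.66 + 2.72 + 0.61 + 2.66 = 12.96
Sum of the 21 distinct covariances = 21 × 0.262 = 5.502
σ²_T = Σσ²ᵢ + 2·Σcov = 12.96 + 2 × 5.502 = 23.964
α = (7/6)·(1 − 12.96/23.964) = 0.536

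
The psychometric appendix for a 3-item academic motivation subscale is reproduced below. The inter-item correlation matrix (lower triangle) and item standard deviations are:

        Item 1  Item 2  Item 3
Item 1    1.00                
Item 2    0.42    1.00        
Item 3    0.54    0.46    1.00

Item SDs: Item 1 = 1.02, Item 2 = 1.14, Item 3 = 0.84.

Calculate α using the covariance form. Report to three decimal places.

Σσ²ᵢ = 1.02² + 1.14² + 0.84² = 3.0456
Covariances σ_ij = r_ij · s_i · s_j:
  σ(Item 1,Item 2) = 0.42 × 1.02 × 1.14 = 0.4884
  σ(Item 1,Item 3) = 0.54 × 1.02 × 0.84 = 0.4627
  σ(Item 2,Item 3) = 0.46 × 1.14 × 0.84 = 0.4405
σ²_T = Σσ²ᵢ + 2·Σσ_ij = 3.0456 + 2 × 1.3916 = 5.8288
α = (3/2)·(1 − 3.0456/5.8288) = 0.716

α = 0.716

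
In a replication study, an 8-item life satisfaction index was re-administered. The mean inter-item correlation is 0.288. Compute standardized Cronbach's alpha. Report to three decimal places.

Standardized α = k·r̄ / (1 + (k−1)·r̄) = 8 × 0.288 / (1 + 7 × 0.288)
  = 2.3040 / 3.0160 = 0.764

α = 0.764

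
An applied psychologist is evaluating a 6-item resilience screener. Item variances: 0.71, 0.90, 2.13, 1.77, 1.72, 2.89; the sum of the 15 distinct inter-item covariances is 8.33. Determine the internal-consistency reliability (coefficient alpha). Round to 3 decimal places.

Σσᵢ² = 0.71 + 0.90 + 2.13 + 1.77 + 1.72 + 2.89 = 10.12
Sum of distinct covariances = 8.33
total variance = Σσᵢ² + 2·Σcov = 10.12 + 2 × 8.33 = 26.78
α = (6/5)·(1 − 10.12/26.78) = 0.747

coefficient alpha = 0.747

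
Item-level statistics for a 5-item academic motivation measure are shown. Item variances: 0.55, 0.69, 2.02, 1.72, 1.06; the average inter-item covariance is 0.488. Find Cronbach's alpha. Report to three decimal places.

α = 0.772

sum of item variances = 0.55 + 0.69 + 2.02 + 1.72 + 1.06 = 6.04
Sum of the 10 distinct covariances = 10 × 0.488 = 4.880
Var(T) = sum of item variances + 2·Σcov = 6.04 + 2 × 4.880 = 15.800
α = (5/4)·(1 − 6.04/15.800) = 0.772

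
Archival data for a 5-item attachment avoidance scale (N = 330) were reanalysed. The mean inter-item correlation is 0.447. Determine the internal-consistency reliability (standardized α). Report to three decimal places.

Standardized α = k·r̄ / (1 + (k−1)·r̄) = 5 × 0.447 / (1 + 4 × 0.447)
  = 2.2350 / 2.7880 = 0.802

standardized α = 0.802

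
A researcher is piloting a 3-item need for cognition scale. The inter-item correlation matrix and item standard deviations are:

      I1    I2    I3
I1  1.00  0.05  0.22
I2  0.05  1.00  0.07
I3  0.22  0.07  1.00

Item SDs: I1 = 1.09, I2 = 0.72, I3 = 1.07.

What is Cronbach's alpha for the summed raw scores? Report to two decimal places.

Σσ²ᵢ = 1.09² + 0.72² + 1.07² = 2.8514
Covariances σ_ij = r_ij · s_i · s_j:
  σ(I1,I2) = 0.05 × 1.09 × 0.72 = 0.0392
  σ(I1,I3) = 0.22 × 1.09 × 1.07 = 0.2566
  σ(I2,I3) = 0.07 × 0.72 × 1.07 = 0.0539
σ²_T = Σσ²ᵢ + 2·Σσ_ij = 2.8514 + 2 × 0.3497 = 3.5508
α = (3/2)·(1 − 2.8514/3.5508) = 0.30

Cronbach's alpha = 0.30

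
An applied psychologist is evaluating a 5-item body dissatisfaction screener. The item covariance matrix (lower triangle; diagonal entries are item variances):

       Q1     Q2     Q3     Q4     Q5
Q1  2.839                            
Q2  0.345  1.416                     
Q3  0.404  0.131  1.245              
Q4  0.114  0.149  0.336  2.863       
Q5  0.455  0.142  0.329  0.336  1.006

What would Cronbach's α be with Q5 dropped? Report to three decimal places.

Remaining items: Q1, Q2, Q3, Q4 (k = 4).
sum of item variances = 2.839 + 1.416 + 1.245 + 2.863 = 8.363
total variance = 8.363 + 2 × 1.479 = 11.321
α (item deleted) = (4/3)·(1 − 8.363/11.321) = 0.348

Cronbach's α = 0.348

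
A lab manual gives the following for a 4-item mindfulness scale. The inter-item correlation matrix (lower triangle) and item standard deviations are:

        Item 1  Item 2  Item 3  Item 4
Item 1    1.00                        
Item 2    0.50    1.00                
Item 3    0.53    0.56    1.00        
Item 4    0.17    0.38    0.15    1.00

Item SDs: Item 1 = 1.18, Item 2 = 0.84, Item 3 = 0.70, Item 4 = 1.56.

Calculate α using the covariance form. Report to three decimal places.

Σσ²ᵢ = 1.18² + 0.84² + 0.70² + 1.56² = 5.0216
Covariances σ_ij = r_ij · s_i · s_j:
  σ(Item 1,Item 2) = 0.50 × 1.18 × 0.84 = 0.4956
  σ(Item 1,Item 3) = 0.53 × 1.18 × 0.70 = 0.4378
  σ(Item 1,Item 4) = 0.17 × 1.18 × 1.56 = 0.3129
  σ(Item 2,Item 3) = 0.56 × 0.84 × 0.70 = 0.3293
  σ(Item 2,Item 4) = 0.38 × 0.84 × 1.56 = 0.4980
  σ(Item 3,Item 4) = 0.15 × 0.70 × 1.56 = 0.1638
σ²_T = Σσ²ᵢ + 2·Σσ_ij = 5.0216 + 2 × 2.2374 = 9.4964
α = (4/3)·(1 − 5.0216/9.4964) = 0.628

α = 0.628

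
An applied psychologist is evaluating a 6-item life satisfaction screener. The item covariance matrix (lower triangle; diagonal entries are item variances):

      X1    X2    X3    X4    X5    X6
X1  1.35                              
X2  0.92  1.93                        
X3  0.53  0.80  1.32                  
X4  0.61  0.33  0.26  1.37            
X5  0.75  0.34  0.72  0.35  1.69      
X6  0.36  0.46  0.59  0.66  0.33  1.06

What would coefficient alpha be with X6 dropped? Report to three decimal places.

coefficient alpha = 0.743

Remaining items: X1, X2, X3, X4, X5 (k = 5).
Σσᵢ² = 1.35 + 1.93 + 1.32 + 1.37 + 1.69 = 7.66
σ²_T = 7.66 + 2 × 5.61 = 18.88
α (item deleted) = (5/4)·(1 − 7.66/18.88) = 0.743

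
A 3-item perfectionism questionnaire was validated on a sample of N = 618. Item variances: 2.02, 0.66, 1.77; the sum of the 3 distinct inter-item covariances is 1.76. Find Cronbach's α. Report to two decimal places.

α = 0.66

ΣVar(i) = 2.02 + 0.66 + 1.77 = 4.45
Sum of distinct covariances = 1.76
Var(T) = ΣVar(i) + 2·Σcov = 4.45 + 2 × 1.76 = 7.97
α = (3/2)·(1 − 4.45/7.97) = 0.66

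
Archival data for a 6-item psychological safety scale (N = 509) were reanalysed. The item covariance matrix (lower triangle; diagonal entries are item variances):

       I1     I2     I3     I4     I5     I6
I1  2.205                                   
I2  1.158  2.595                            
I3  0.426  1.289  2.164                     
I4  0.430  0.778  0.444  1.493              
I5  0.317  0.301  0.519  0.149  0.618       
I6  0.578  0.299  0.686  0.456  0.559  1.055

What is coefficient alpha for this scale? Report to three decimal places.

coefficient alpha = 0.748

ΣVar(i) = 2.205 + 2.595 + 2.164 + 1.493 + 0.618 + 1.055 = 10.130
Sum of off-diagonal covariances = 8.389
Var(T) = 10.130 + 2 × 8.389 = 26.908
α = (k/(k−1))·(1 − ΣVar(i)/Var(T)) = (6/5)·(1 − 10.130/26.908) = 0.748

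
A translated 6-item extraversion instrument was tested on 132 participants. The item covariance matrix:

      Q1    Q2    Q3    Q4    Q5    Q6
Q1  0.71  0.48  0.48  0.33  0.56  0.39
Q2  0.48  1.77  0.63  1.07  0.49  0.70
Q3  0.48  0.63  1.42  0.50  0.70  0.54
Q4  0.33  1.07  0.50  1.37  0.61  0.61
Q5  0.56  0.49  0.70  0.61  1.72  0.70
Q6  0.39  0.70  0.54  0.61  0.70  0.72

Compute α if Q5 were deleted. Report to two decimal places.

Remaining items: Q1, Q2, Q3, Q4, Q6 (k = 5).
ΣVar(i) = 0.71 + 1.77 + 1.42 + 1.37 + 0.72 = 5.99
total variance = 5.99 + 2 × 5.73 = 17.45
α (item deleted) = (5/4)·(1 − 5.99/17.45) = 0.82

α = 0.82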